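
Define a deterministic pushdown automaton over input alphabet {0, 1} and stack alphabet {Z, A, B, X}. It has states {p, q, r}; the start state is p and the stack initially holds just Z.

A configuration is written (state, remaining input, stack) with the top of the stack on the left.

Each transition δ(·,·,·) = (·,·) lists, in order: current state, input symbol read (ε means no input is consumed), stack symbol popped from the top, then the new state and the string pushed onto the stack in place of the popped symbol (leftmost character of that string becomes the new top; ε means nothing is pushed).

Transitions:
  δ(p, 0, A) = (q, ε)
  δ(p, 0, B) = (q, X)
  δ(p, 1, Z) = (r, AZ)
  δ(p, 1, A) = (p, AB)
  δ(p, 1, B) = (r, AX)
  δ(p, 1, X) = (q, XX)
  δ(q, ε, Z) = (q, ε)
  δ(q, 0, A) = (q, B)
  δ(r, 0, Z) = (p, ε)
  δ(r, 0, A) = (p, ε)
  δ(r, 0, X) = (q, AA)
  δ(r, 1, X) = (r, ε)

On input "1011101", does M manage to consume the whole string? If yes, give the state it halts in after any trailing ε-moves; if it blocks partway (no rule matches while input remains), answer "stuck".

stuck

(p, 1011101, Z)
  read 1, top Z: go to r, push AZ → (r, 011101, AZ)
  read 0, top A: go to p, push ε → (p, 11101, Z)
  read 1, top Z: go to r, push AZ → (r, 1101, AZ)
No transition for (r, 1, top A); M blocks with input 1101 remaining.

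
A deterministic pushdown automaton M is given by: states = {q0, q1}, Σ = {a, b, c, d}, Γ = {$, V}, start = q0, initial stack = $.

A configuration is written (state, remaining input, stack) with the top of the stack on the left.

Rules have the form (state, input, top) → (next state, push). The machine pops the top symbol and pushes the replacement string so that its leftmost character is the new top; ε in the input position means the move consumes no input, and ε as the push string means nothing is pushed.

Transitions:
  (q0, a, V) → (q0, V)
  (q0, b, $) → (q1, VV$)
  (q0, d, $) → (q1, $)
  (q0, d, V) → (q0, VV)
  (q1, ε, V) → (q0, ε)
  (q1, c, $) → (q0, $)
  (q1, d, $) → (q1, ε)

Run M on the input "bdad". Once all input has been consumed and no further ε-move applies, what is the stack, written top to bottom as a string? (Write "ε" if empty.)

(q0, bdad, $)
  read b, top $: go to q1, push VV$ → (q1, dad, VV$)
  ε-move, top V: go to q0, push ε → (q0, dad, V$)
  read d, top V: go to q0, push VV → (q0, ad, VV$)
  read a, top V: go to q0, push V → (q0, d, VV$)
  read d, top V: go to q0, push VV → (q0, ε, VVV$)
All input consumed in state q0 with stack VVV$.

VVV$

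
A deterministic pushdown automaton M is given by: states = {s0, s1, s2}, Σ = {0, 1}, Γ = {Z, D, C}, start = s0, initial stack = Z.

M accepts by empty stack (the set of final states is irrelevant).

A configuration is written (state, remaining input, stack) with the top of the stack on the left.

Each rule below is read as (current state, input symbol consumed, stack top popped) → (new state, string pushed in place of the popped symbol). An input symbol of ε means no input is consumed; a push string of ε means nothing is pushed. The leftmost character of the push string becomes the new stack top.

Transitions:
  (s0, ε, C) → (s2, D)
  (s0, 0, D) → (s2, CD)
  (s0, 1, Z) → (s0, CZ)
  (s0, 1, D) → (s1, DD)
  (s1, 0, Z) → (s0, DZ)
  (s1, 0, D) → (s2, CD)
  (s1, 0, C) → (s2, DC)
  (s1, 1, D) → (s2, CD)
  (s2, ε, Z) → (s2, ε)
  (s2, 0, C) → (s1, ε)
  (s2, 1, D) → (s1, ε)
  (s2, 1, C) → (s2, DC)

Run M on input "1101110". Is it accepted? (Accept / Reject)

(s0, 1101110, Z) ⊢ (s0, 101110, CZ) ⊢ (s2, 101110, DZ) ⊢ (s1, 01110, Z) ⊢ (s0, 1110, DZ) ⊢ (s1, 110, DDZ) ⊢ (s2, 10, CDDZ) ⊢ (s2, 0, DCDDZ)
No transition applies at (s2, 0, DCDDZ); input not fully consumed.

Reject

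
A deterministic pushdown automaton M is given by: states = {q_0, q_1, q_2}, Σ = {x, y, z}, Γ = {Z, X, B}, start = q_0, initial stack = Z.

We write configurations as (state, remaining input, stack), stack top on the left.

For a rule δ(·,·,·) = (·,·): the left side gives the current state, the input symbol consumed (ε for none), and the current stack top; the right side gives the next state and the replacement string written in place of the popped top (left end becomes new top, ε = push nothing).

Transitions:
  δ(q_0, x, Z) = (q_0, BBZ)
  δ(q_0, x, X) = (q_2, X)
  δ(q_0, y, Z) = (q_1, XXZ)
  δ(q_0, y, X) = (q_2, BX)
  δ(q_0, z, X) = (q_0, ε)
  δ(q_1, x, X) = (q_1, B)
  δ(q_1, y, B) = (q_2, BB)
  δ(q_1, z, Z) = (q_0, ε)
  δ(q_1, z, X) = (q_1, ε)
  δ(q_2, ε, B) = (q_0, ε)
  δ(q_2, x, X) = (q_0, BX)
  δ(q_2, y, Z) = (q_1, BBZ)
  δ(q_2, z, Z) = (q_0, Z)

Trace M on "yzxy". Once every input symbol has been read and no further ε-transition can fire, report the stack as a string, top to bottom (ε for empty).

(q_0, yzxy, Z) ⊢ (q_1, zxy, XXZ) ⊢ (q_1, xy, XZ) ⊢ (q_1, y, BZ) ⊢ (q_2, ε, BBZ) ⊢ (q_0, ε, BZ)
All input consumed in state q_0 with stack BZ.

BZ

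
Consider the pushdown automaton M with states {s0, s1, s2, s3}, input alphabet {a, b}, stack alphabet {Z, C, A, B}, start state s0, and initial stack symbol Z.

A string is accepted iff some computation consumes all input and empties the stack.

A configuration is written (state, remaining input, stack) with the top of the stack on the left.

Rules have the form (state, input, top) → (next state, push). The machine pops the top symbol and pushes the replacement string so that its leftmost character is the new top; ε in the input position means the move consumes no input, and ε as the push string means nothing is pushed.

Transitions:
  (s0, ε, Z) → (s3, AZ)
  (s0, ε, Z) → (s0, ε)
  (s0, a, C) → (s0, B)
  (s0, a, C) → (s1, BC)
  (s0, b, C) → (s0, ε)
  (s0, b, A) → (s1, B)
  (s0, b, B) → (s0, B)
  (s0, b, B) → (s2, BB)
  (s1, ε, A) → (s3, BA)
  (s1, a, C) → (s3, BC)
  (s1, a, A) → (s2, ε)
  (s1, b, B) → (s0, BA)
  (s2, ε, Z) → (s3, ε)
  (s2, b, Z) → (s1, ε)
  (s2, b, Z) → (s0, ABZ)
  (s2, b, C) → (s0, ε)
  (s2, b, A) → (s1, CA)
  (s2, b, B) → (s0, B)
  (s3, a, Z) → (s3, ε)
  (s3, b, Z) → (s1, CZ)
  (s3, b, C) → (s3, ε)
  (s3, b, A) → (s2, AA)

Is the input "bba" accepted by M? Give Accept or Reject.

Reject

No computation consumes all input and empties the stack.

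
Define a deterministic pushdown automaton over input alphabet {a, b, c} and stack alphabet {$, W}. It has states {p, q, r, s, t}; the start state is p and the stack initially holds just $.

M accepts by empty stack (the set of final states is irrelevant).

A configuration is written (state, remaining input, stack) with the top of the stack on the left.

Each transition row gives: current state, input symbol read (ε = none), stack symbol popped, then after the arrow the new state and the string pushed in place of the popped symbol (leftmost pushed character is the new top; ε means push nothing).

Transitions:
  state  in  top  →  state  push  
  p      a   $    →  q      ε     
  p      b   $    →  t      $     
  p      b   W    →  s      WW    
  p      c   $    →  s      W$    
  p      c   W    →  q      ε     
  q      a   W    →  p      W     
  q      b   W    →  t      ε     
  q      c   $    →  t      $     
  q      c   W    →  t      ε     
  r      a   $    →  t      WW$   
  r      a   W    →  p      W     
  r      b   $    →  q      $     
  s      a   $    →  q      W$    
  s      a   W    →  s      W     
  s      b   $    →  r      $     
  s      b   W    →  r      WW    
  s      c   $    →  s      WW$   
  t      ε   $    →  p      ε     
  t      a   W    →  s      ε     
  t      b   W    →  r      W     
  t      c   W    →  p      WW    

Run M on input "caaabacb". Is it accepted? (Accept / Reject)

(p, caaabacb, $)
  read c, top $: go to s, push W$ → (s, aaabacb, W$)
  read a, top W: go to s, push W → (s, aabacb, W$)
  read a, top W: go to s, push W → (s, abacb, W$)
  read a, top W: go to s, push W → (s, bacb, W$)
  read b, top W: go to r, push WW → (r, acb, WW$)
  read a, top W: go to p, push W → (p, cb, WW$)
  read c, top W: go to q, push ε → (q, b, W$)
  read b, top W: go to t, push ε → (t, ε, $)
  ε-move, top $: go to p, push ε → (p, ε, ε)
All input consumed and the stack is empty.

Accept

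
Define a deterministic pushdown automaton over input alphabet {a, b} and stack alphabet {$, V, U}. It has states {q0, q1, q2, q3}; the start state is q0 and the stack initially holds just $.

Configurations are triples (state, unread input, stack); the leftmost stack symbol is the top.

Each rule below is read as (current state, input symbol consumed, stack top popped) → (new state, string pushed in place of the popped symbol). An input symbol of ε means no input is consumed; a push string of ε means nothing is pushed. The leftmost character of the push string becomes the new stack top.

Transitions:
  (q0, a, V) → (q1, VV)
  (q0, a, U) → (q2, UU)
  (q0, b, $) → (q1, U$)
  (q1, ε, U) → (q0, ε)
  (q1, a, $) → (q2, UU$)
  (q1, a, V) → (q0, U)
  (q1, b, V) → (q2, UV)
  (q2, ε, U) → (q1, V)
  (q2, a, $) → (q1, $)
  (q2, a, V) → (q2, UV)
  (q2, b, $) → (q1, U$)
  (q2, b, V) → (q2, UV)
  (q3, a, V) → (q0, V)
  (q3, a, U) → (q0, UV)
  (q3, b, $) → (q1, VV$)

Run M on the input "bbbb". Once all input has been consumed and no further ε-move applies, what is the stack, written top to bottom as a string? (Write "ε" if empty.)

(q0, bbbb, $) ⊢ (q1, bbb, U$) ⊢ (q0, bbb, $) ⊢ (q1, bb, U$) ⊢ (q0, bb, $) ⊢ (q1, b, U$) ⊢ (q0, b, $) ⊢ (q1, ε, U$) ⊢ (q0, ε, $)
All input consumed in state q0 with stack $.

$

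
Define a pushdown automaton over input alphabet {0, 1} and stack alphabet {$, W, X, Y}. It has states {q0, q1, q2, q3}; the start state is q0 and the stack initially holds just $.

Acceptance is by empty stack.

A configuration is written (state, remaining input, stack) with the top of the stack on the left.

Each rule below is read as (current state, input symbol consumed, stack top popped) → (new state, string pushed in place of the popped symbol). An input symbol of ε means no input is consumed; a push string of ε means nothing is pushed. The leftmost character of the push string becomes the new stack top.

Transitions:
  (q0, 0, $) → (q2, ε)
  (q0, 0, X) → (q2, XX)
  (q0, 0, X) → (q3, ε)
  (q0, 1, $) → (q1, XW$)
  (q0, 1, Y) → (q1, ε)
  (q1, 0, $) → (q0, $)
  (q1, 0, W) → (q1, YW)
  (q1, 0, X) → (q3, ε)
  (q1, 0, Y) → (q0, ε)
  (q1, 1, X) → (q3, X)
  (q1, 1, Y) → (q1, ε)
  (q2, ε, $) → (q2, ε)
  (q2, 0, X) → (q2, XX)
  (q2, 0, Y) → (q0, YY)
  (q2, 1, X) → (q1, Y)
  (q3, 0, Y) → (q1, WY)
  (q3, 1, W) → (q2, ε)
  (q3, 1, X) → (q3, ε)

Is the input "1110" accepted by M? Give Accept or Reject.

Reject

No computation consumes all input and empties the stack.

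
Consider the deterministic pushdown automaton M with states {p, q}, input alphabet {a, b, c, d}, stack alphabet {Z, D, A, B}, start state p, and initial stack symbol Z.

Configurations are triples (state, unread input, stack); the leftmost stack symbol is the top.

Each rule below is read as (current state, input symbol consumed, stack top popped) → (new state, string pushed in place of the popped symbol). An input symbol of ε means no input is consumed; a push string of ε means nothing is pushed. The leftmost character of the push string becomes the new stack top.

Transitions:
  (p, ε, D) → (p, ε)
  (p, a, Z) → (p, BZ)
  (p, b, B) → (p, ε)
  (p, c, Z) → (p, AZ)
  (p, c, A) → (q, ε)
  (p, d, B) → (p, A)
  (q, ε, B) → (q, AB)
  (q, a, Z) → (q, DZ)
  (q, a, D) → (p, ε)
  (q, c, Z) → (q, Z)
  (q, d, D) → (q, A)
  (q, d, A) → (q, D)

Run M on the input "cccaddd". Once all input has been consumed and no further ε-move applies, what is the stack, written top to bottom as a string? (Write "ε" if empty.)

AZ

(p, cccaddd, Z)
  read c, top Z: go to p, push AZ → (p, ccaddd, AZ)
  read c, top A: go to q, push ε → (q, caddd, Z)
  read c, top Z: go to q, push Z → (q, addd, Z)
  read a, top Z: go to q, push DZ → (q, ddd, DZ)
  read d, top D: go to q, push A → (q, dd, AZ)
  read d, top A: go to q, push D → (q, d, DZ)
  read d, top D: go to q, push A → (q, ε, AZ)
All input consumed in state q with stack AZ.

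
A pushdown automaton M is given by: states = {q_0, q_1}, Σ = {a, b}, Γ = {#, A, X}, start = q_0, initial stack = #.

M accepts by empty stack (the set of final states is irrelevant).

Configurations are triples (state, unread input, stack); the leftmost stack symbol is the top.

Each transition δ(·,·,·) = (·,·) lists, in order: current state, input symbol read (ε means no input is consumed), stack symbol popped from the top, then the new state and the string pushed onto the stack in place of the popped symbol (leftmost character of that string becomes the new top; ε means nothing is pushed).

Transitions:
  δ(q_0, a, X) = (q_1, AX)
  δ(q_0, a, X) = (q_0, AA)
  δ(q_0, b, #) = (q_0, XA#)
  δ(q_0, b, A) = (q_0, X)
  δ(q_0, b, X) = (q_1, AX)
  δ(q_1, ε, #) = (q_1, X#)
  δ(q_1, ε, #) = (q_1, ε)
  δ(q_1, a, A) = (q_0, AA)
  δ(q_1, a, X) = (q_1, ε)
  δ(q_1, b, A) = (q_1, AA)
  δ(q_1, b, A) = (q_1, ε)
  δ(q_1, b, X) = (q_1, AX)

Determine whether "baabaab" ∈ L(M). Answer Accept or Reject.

Reject

No computation consumes all input and empties the stack.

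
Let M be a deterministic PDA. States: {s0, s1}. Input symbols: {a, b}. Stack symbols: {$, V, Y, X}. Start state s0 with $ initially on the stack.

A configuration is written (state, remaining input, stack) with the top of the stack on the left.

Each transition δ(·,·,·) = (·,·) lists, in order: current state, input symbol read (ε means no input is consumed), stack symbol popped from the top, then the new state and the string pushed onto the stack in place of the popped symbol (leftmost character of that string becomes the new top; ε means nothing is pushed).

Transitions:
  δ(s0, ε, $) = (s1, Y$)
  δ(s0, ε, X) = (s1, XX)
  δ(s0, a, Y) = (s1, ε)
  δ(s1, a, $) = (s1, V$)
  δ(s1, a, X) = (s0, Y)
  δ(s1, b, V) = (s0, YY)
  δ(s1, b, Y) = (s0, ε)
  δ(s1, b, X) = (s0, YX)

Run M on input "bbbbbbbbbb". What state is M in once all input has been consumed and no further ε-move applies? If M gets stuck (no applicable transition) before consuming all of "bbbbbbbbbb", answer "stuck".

s1

(s0, bbbbbbbbbb, $)
  ε-move, top $: go to s1, push Y$ → (s1, bbbbbbbbbb, Y$)
  read b, top Y: go to s0, push ε → (s0, bbbbbbbbb, $)
  ε-move, top $: go to s1, push Y$ → (s1, bbbbbbbbb, Y$)
  read b, top Y: go to s0, push ε → (s0, bbbbbbbb, $)
  ε-move, top $: go to s1, push Y$ → (s1, bbbbbbbb, Y$)
  read b, top Y: go to s0, push ε → (s0, bbbbbbb, $)
  ε-move, top $: go to s1, push Y$ → (s1, bbbbbbb, Y$)
  read b, top Y: go to s0, push ε → (s0, bbbbbb, $)
  ε-move, top $: go to s1, push Y$ → (s1, bbbbbb, Y$)
  read b, top Y: go to s0, push ε → (s0, bbbbb, $)
  ε-move, top $: go to s1, push Y$ → (s1, bbbbb, Y$)
  read b, top Y: go to s0, push ε → (s0, bbbb, $)
  ε-move, top $: go to s1, push Y$ → (s1, bbbb, Y$)
  read b, top Y: go to s0, push ε → (s0, bbb, $)
  ε-move, top $: go to s1, push Y$ → (s1, bbb, Y$)
  read b, top Y: go to s0, push ε → (s0, bb, $)
  ε-move, top $: go to s1, push Y$ → (s1, bb, Y$)
  read b, top Y: go to s0, push ε → (s0, b, $)
  ε-move, top $: go to s1, push Y$ → (s1, b, Y$)
  read b, top Y: go to s0, push ε → (s0, ε, $)
  ε-move, top $: go to s1, push Y$ → (s1, ε, Y$)
All input consumed; M is in state s1.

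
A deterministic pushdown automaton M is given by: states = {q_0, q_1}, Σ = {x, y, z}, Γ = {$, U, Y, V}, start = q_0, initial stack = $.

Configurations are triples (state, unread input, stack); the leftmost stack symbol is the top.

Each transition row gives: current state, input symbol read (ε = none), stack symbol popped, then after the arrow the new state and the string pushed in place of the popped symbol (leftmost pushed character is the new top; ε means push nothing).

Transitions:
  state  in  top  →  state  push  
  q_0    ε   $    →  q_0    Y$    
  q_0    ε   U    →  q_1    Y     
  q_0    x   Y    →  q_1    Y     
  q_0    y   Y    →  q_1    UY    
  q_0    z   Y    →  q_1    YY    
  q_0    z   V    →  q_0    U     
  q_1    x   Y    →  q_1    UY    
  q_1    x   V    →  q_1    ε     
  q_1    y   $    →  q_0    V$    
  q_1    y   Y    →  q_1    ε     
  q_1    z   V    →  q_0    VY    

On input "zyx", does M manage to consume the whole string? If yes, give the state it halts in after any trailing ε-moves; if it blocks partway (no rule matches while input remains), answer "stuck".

q_1

(q_0, zyx, $) ⊢ (q_0, zyx, Y$) ⊢ (q_1, yx, YY$) ⊢ (q_1, x, Y$) ⊢ (q_1, ε, UY$)
All input consumed; M is in state q_1.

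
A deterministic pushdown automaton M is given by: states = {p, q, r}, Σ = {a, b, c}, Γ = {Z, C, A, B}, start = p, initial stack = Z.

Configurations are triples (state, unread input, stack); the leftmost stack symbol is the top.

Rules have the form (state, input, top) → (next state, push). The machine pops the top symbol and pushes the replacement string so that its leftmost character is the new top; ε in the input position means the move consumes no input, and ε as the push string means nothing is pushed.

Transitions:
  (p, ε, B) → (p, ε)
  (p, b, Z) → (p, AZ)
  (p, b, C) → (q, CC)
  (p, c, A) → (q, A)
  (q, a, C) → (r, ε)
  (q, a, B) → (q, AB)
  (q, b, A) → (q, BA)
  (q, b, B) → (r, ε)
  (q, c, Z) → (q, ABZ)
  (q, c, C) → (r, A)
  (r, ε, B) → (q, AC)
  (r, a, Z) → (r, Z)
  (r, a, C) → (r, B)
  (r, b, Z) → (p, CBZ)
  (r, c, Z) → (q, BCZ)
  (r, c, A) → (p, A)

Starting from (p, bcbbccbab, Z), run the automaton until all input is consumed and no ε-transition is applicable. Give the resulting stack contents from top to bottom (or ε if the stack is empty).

(p, bcbbccbab, Z) ⊢ (p, cbbccbab, AZ) ⊢ (q, bbccbab, AZ) ⊢ (q, bccbab, BAZ) ⊢ (r, ccbab, AZ) ⊢ (p, cbab, AZ) ⊢ (q, bab, AZ) ⊢ (q, ab, BAZ) ⊢ (q, b, ABAZ) ⊢ (q, ε, BABAZ)
All input consumed in state q with stack BABAZ.

BABAZ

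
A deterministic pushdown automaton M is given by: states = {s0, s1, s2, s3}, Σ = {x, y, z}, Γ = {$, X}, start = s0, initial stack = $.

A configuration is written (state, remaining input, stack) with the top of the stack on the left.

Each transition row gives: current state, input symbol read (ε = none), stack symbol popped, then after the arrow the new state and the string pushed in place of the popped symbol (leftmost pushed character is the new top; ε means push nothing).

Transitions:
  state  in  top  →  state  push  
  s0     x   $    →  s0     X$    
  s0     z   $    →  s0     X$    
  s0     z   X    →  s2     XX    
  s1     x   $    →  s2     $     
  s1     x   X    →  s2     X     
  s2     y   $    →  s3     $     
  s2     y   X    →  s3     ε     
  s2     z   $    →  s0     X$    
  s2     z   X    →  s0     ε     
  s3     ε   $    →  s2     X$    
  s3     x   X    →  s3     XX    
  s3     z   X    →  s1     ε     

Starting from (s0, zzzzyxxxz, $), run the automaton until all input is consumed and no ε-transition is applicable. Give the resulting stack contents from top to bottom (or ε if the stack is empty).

XXX$

(s0, zzzzyxxxz, $) ⊢ (s0, zzzyxxxz, X$) ⊢ (s2, zzyxxxz, XX$) ⊢ (s0, zyxxxz, X$) ⊢ (s2, yxxxz, XX$) ⊢ (s3, xxxz, X$) ⊢ (s3, xxz, XX$) ⊢ (s3, xz, XXX$) ⊢ (s3, z, XXXX$) ⊢ (s1, ε, XXX$)
All input consumed in state s1 with stack XXX$.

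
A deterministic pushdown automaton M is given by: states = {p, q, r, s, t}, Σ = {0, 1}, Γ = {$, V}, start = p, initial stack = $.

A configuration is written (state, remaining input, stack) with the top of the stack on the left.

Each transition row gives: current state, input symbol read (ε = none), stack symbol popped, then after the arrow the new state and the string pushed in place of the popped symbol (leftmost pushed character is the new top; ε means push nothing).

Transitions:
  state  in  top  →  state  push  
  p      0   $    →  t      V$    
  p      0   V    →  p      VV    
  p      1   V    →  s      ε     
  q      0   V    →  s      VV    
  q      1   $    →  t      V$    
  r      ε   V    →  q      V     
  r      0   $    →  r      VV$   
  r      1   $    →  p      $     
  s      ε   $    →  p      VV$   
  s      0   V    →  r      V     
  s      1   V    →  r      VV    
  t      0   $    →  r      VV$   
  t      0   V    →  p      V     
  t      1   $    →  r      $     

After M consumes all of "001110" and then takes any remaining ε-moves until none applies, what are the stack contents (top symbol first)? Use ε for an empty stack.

(p, 001110, $)
  read 0, top $: go to t, push V$ → (t, 01110, V$)
  read 0, top V: go to p, push V → (p, 1110, V$)
  read 1, top V: go to s, push ε → (s, 110, $)
  ε-move, top $: go to p, push VV$ → (p, 110, VV$)
  read 1, top V: go to s, push ε → (s, 10, V$)
  read 1, top V: go to r, push VV → (r, 0, VV$)
  ε-move, top V: go to q, push V → (q, 0, VV$)
  read 0, top V: go to s, push VV → (s, ε, VVV$)
All input consumed in state s with stack VVV$.

VVV$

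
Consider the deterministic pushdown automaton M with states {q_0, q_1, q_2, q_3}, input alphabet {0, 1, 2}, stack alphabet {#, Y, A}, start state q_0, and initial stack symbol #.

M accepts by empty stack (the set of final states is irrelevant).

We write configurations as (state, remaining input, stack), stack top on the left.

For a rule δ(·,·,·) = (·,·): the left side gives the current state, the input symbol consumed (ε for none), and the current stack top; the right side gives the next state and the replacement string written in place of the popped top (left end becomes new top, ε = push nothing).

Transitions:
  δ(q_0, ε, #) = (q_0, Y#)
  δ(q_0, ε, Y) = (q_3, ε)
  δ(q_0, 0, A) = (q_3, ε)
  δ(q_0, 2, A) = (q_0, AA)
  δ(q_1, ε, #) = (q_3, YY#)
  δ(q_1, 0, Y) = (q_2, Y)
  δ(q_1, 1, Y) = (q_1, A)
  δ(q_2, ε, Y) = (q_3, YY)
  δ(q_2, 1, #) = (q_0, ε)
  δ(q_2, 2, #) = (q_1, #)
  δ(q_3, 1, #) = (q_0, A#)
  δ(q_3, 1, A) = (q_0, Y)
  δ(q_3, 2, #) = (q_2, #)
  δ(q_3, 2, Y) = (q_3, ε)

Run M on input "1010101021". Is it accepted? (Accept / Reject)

(q_0, 1010101021, #)
  ε-move, top #: go to q_0, push Y# → (q_0, 1010101021, Y#)
  ε-move, top Y: go to q_3, push ε → (q_3, 1010101021, #)
  read 1, top #: go to q_0, push A# → (q_0, 010101021, A#)
  read 0, top A: go to q_3, push ε → (q_3, 10101021, #)
  read 1, top #: go to q_0, push A# → (q_0, 0101021, A#)
  read 0, top A: go to q_3, push ε → (q_3, 101021, #)
  read 1, top #: go to q_0, push A# → (q_0, 01021, A#)
  read 0, top A: go to q_3, push ε → (q_3, 1021, #)
  read 1, top #: go to q_0, push A# → (q_0, 021, A#)
  read 0, top A: go to q_3, push ε → (q_3, 21, #)
  read 2, top #: go to q_2, push # → (q_2, 1, #)
  read 1, top #: go to q_0, push ε → (q_0, ε, ε)
All input consumed and the stack is empty.

Accept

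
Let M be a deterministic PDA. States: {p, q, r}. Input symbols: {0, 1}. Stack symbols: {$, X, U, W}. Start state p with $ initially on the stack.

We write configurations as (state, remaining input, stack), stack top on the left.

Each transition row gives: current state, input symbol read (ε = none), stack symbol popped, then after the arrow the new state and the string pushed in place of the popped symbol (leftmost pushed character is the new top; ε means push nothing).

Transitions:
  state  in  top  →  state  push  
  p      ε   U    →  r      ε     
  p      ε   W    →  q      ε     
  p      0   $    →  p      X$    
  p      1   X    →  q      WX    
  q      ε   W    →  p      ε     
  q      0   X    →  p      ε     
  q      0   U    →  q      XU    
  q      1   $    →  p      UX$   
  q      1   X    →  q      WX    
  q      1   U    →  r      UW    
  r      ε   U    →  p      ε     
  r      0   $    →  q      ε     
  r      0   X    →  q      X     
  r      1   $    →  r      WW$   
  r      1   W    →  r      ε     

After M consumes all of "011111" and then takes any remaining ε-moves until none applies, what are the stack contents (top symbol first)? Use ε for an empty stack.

(p, 011111, $)
  read 0, top $: go to p, push X$ → (p, 11111, X$)
  read 1, top X: go to q, push WX → (q, 1111, WX$)
  ε-move, top W: go to p, push ε → (p, 1111, X$)
  read 1, top X: go to q, push WX → (q, 111, WX$)
  ε-move, top W: go to p, push ε → (p, 111, X$)
  read 1, top X: go to q, push WX → (q, 11, WX$)
  ε-move, top W: go to p, push ε → (p, 11, X$)
  read 1, top X: go to q, push WX → (q, 1, WX$)
  ε-move, top W: go to p, push ε → (p, 1, X$)
  read 1, top X: go to q, push WX → (q, ε, WX$)
  ε-move, top W: go to p, push ε → (p, ε, X$)
All input consumed in state p with stack X$.

X$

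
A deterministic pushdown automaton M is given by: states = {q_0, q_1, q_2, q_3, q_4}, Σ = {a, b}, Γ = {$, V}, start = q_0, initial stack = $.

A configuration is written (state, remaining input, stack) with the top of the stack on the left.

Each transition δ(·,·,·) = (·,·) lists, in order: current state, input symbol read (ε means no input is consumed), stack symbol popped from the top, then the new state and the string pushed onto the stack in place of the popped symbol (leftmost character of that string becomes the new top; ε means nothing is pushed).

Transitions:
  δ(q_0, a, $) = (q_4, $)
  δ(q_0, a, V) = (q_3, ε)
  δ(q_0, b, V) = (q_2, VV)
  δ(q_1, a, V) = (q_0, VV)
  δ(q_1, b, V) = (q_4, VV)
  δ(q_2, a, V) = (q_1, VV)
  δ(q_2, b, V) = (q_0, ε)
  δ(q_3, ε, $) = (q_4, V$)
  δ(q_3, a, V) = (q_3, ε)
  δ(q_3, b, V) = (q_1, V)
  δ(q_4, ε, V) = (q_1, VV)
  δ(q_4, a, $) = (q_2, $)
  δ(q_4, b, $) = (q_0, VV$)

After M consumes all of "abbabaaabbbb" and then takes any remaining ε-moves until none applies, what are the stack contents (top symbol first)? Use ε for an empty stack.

VVVVVVVVVVV$

(q_0, abbabaaabbbb, $)
  read a, top $: go to q_4, push $ → (q_4, bbabaaabbbb, $)
  read b, top $: go to q_0, push VV$ → (q_0, babaaabbbb, VV$)
  read b, top V: go to q_2, push VV → (q_2, abaaabbbb, VVV$)
  read a, top V: go to q_1, push VV → (q_1, baaabbbb, VVVV$)
  read b, top V: go to q_4, push VV → (q_4, aaabbbb, VVVVV$)
  ε-move, top V: go to q_1, push VV → (q_1, aaabbbb, VVVVVV$)
  read a, top V: go to q_0, push VV → (q_0, aabbbb, VVVVVVV$)
  read a, top V: go to q_3, push ε → (q_3, abbbb, VVVVVV$)
  read a, top V: go to q_3, push ε → (q_3, bbbb, VVVVV$)
  read b, top V: go to q_1, push V → (q_1, bbb, VVVVV$)
  read b, top V: go to q_4, push VV → (q_4, bb, VVVVVV$)
  ε-move, top V: go to q_1, push VV → (q_1, bb, VVVVVVV$)
  read b, top V: go to q_4, push VV → (q_4, b, VVVVVVVV$)
  ε-move, top V: go to q_1, push VV → (q_1, b, VVVVVVVVV$)
  read b, top V: go to q_4, push VV → (q_4, ε, VVVVVVVVVV$)
  ε-move, top V: go to q_1, push VV → (q_1, ε, VVVVVVVVVVV$)
All input consumed in state q_1 with stack VVVVVVVVVVV$.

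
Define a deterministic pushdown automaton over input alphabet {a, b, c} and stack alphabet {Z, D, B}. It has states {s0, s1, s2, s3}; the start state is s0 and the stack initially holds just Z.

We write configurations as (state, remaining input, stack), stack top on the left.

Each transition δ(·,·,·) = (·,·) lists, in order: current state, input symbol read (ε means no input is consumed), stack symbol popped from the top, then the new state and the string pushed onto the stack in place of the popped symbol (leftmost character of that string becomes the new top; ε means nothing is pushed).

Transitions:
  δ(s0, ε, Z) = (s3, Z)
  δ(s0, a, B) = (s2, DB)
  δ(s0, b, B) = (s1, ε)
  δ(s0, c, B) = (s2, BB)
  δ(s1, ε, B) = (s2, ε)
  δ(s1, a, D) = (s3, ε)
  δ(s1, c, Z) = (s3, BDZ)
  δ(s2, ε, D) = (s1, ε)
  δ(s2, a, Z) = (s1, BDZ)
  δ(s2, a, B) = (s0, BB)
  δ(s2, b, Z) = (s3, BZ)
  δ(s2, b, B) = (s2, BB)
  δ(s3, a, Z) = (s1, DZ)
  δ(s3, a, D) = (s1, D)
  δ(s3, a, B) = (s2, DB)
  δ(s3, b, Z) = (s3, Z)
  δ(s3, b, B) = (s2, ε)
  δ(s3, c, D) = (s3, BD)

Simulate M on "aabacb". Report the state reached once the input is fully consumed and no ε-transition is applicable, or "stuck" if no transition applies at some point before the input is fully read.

stuck

(s0, aabacb, Z)
  ε-move, top Z: go to s3, push Z → (s3, aabacb, Z)
  read a, top Z: go to s1, push DZ → (s1, abacb, DZ)
  read a, top D: go to s3, push ε → (s3, bacb, Z)
  read b, top Z: go to s3, push Z → (s3, acb, Z)
  read a, top Z: go to s1, push DZ → (s1, cb, DZ)
No transition for (s1, c, top D); M blocks with input cb remaining.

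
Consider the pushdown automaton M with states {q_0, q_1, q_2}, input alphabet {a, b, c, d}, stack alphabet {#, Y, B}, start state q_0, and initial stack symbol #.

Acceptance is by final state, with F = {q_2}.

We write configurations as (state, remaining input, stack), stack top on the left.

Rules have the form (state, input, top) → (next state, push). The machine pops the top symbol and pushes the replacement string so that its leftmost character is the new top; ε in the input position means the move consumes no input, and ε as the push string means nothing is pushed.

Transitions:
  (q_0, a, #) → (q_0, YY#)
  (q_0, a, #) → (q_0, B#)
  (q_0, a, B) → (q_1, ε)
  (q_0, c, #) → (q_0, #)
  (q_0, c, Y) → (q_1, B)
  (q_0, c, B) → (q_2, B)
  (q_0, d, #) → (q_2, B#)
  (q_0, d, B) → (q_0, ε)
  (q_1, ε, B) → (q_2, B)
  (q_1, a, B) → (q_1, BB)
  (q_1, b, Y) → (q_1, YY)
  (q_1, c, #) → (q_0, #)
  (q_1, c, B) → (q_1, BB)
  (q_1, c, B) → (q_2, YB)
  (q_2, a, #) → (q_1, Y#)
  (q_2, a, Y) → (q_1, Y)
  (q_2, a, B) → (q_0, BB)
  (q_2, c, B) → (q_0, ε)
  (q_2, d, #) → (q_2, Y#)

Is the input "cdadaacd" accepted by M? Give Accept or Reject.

No computation consumes all input and reaches a final state.

Reject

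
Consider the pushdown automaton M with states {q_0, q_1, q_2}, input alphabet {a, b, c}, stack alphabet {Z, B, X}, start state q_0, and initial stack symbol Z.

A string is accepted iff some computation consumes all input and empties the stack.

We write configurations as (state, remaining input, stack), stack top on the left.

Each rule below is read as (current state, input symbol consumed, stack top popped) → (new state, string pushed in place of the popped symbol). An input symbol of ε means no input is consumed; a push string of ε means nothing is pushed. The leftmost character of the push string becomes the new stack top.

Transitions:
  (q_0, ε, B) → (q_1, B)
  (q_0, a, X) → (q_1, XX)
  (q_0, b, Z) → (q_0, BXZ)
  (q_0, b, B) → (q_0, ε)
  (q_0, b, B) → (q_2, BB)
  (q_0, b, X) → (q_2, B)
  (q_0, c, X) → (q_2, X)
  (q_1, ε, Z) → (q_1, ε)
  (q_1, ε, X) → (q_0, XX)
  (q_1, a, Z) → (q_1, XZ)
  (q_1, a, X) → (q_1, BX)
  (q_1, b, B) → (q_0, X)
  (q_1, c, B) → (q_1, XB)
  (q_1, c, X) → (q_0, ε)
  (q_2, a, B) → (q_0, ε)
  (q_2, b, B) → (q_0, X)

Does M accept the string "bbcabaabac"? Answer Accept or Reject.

Reject

No computation consumes all input and empties the stack.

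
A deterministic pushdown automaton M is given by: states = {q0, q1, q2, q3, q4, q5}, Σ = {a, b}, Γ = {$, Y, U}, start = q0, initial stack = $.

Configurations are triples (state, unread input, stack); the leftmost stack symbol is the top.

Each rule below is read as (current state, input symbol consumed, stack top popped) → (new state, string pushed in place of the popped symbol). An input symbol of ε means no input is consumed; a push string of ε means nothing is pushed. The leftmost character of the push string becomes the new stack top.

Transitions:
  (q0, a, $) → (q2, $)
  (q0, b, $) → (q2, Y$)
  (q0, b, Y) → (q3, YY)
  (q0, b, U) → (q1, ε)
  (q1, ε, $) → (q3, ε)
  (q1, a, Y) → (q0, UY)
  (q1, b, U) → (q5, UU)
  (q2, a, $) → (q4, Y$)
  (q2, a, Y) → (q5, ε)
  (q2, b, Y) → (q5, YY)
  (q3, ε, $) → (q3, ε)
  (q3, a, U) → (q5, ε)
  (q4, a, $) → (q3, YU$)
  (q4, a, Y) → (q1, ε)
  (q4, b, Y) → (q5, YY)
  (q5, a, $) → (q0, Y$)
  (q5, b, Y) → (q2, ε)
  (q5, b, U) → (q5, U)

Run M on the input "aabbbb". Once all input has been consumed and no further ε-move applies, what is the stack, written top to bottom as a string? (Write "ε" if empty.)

Y$

(q0, aabbbb, $) ⊢ (q2, abbbb, $) ⊢ (q4, bbbb, Y$) ⊢ (q5, bbb, YY$) ⊢ (q2, bb, Y$) ⊢ (q5, b, YY$) ⊢ (q2, ε, Y$)
All input consumed in state q2 with stack Y$.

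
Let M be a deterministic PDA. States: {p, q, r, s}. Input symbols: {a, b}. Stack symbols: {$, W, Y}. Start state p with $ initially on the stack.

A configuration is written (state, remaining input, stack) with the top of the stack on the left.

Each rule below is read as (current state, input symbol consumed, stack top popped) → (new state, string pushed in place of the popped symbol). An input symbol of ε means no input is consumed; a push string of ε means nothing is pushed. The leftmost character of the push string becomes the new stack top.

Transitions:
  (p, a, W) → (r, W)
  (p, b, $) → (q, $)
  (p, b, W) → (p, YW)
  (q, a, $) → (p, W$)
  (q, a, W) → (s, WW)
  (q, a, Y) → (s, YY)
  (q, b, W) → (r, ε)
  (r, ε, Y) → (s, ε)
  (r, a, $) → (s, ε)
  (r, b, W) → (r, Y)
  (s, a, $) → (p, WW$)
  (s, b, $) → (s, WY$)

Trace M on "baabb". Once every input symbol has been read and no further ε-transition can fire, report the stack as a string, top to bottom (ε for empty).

(p, baabb, $)
  read b, top $: go to q, push $ → (q, aabb, $)
  read a, top $: go to p, push W$ → (p, abb, W$)
  read a, top W: go to r, push W → (r, bb, W$)
  read b, top W: go to r, push Y → (r, b, Y$)
  ε-move, top Y: go to s, push ε → (s, b, $)
  read b, top $: go to s, push WY$ → (s, ε, WY$)
All input consumed in state s with stack WY$.

WY$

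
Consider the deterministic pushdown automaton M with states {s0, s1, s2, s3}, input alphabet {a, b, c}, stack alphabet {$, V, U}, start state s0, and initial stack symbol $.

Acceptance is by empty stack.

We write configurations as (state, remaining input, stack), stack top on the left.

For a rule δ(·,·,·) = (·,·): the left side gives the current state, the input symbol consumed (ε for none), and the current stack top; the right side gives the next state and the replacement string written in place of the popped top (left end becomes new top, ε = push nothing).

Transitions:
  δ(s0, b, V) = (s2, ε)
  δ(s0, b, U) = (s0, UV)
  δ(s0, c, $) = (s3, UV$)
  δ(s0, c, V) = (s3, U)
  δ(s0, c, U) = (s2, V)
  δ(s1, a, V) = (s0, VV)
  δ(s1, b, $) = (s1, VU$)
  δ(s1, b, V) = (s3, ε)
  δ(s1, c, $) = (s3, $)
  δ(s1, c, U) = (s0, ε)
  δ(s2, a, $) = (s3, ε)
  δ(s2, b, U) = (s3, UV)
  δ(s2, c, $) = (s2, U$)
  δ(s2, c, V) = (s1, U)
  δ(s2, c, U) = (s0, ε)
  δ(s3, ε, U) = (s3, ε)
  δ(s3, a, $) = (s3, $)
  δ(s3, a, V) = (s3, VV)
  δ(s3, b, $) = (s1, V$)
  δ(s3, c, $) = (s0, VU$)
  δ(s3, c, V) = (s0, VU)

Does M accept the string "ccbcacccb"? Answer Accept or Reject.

Reject

(s0, ccbcacccb, $) ⊢ (s3, cbcacccb, UV$) ⊢ (s3, cbcacccb, V$) ⊢ (s0, bcacccb, VU$) ⊢ (s2, cacccb, U$) ⊢ (s0, acccb, $)
No transition applies at (s0, acccb, $); input not fully consumed.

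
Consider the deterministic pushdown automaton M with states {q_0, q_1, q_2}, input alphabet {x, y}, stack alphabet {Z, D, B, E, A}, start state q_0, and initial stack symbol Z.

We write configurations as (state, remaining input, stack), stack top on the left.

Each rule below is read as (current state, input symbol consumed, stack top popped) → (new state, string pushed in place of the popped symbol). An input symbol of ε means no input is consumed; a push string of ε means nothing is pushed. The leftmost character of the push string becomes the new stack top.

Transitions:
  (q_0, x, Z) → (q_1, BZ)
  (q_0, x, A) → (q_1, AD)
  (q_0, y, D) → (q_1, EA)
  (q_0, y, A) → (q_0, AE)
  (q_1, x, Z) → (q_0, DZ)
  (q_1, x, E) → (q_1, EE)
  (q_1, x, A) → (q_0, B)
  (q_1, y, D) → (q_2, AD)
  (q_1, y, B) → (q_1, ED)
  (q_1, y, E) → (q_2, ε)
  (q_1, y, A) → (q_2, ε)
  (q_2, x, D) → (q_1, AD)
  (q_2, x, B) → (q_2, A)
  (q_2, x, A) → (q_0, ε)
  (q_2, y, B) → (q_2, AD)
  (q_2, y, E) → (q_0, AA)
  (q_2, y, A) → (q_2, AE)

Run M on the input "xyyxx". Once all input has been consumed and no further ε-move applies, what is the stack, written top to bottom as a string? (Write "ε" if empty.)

(q_0, xyyxx, Z)
  read x, top Z: go to q_1, push BZ → (q_1, yyxx, BZ)
  read y, top B: go to q_1, push ED → (q_1, yxx, EDZ)
  read y, top E: go to q_2, push ε → (q_2, xx, DZ)
  read x, top D: go to q_1, push AD → (q_1, x, ADZ)
  read x, top A: go to q_0, push B → (q_0, ε, BDZ)
All input consumed in state q_0 with stack BDZ.

BDZ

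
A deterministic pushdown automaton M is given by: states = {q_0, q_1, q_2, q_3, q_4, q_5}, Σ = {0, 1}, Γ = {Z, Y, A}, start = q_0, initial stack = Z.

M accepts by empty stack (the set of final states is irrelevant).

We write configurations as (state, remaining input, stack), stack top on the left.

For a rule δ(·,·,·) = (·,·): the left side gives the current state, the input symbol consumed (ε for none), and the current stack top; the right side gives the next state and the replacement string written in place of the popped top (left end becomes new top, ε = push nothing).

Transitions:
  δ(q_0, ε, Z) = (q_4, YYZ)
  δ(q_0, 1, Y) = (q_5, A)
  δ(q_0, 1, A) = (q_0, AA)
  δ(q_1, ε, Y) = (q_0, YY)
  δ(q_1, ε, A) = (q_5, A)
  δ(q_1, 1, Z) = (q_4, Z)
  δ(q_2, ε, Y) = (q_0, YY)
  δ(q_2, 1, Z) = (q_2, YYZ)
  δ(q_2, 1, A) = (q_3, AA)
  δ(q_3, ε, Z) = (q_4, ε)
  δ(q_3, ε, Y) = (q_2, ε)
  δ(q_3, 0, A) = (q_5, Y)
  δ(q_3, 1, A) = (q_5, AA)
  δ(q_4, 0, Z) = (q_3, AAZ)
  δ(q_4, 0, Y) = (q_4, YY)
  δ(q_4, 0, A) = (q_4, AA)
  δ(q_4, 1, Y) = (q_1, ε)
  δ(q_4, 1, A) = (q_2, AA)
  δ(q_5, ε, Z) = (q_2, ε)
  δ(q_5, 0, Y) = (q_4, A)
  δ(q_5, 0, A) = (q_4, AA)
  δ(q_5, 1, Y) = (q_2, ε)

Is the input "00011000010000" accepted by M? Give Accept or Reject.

Reject

(q_0, 00011000010000, Z) ⊢ (q_4, 00011000010000, YYZ) ⊢ (q_4, 0011000010000, YYYZ) ⊢ (q_4, 011000010000, YYYYZ) ⊢ (q_4, 11000010000, YYYYYZ) ⊢ (q_1, 1000010000, YYYYZ) ⊢ (q_0, 1000010000, YYYYYZ) ⊢ (q_5, 000010000, AYYYYZ) ⊢ (q_4, 00010000, AAYYYYZ) ⊢ (q_4, 0010000, AAAYYYYZ) ⊢ (q_4, 010000, AAAAYYYYZ) ⊢ (q_4, 10000, AAAAAYYYYZ) ⊢ (q_2, 0000, AAAAAAYYYYZ)
No transition applies at (q_2, 0000, AAAAAAYYYYZ); input not fully consumed.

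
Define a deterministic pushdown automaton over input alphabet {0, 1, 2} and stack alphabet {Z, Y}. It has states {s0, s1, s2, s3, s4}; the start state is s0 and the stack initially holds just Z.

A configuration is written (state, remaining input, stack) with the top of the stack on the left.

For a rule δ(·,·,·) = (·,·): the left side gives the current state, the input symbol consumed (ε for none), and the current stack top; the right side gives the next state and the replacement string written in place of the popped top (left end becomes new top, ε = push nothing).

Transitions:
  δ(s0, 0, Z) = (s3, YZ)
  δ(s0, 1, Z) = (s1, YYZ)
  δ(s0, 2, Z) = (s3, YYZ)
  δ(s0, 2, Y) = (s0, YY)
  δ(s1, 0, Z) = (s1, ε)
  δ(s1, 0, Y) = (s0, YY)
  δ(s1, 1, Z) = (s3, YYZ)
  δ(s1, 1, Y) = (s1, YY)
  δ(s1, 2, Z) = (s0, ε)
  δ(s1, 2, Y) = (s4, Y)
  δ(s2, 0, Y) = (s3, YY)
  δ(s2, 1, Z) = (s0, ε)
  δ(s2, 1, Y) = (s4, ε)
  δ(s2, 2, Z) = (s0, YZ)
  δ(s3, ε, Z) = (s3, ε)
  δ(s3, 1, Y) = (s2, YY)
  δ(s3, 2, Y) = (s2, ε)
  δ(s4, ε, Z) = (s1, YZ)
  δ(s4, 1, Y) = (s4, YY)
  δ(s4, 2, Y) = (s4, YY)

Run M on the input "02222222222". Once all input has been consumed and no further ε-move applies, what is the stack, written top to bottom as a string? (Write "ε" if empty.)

(s0, 02222222222, Z)
  read 0, top Z: go to s3, push YZ → (s3, 2222222222, YZ)
  read 2, top Y: go to s2, push ε → (s2, 222222222, Z)
  read 2, top Z: go to s0, push YZ → (s0, 22222222, YZ)
  read 2, top Y: go to s0, push YY → (s0, 2222222, YYZ)
  read 2, top Y: go to s0, push YY → (s0, 222222, YYYZ)
  read 2, top Y: go to s0, push YY → (s0, 22222, YYYYZ)
  read 2, top Y: go to s0, push YY → (s0, 2222, YYYYYZ)
  read 2, top Y: go to s0, push YY → (s0, 222, YYYYYYZ)
  read 2, top Y: go to s0, push YY → (s0, 22, YYYYYYYZ)
  read 2, top Y: go to s0, push YY → (s0, 2, YYYYYYYYZ)
  read 2, top Y: go to s0, push YY → (s0, ε, YYYYYYYYYZ)
All input consumed in state s0 with stack YYYYYYYYYZ.

YYYYYYYYYZ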